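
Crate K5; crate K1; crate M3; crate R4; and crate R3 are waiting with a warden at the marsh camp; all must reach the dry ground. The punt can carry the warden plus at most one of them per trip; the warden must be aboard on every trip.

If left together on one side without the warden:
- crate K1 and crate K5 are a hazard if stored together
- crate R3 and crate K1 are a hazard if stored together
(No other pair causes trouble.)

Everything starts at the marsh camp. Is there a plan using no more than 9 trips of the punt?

No

Counting alone: the warden can take at most 1 across per trip to the dry ground, so moving all 5 needs at least 5 loaded trips out, with a return between consecutive ones — at least 9 crossings.
The safety rule pushes this higher. Following every safe sequence of crossings, the most of the 5 that can be at the dry ground as the punt arrives there on crossing 9 is 4 — never all 5.
So the move cannot be finished within 9 crossings. (The shortest complete plan takes 11:)
1. Warden goes to the dry ground with crate K1.
2. Warden goes back to the marsh camp alone.
3. Warden goes to the dry ground with crate K5.
4. Warden goes back to the marsh camp with crate K1.
5. Warden goes to the dry ground with crate R3.
6. Warden goes back to the marsh camp alone.
7. Warden goes to the dry ground with crate M3.
8. Warden goes back to the marsh camp alone.
9. Warden goes to the dry ground with crate R4.
10. Warden goes back to the marsh camp alone.
11. Warden goes to the dry ground with crate K1.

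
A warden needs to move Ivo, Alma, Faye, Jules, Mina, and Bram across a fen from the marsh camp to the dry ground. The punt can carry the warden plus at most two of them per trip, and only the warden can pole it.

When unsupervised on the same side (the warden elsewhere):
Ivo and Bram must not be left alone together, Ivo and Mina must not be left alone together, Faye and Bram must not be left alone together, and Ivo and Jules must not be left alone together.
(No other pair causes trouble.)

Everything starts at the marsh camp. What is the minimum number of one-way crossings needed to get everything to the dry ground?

7

Counting alone: the warden can take at most 2 across per trip to the dry ground, so moving all 6 needs at least 3 loaded trips out, with a return between consecutive ones — at least 5 crossings.
The safety rule pushes this higher. Following every safe sequence of crossings, the most of the 6 that can be at the dry ground as the punt arrives there on crossing 5 is 5 — never all 6.
So no plan with fewer than 7 crossings exists, and this one achieves 7:
1. Warden goes to the dry ground with Faye and Ivo.  [the marsh camp: Alma, Bram, Jules, Mina | the dry ground: Faye, Ivo]
2. Warden goes back to the marsh camp alone.  [the marsh camp: Alma, Bram, Jules, Mina | the dry ground: Faye, Ivo]
3. Warden goes to the dry ground with Alma.  [the marsh camp: Bram, Jules, Mina | the dry ground: Alma, Faye, Ivo]
4. Warden goes back to the marsh camp alone.  [the marsh camp: Bram, Jules, Mina | the dry ground: Alma, Faye, Ivo]
5. Warden goes to the dry ground with Jules and Mina.  [the marsh camp: Bram | the dry ground: Alma, Faye, Ivo, Jules, Mina]
6. Warden goes back to the marsh camp with Ivo.  [the marsh camp: Bram, Ivo | the dry ground: Alma, Faye, Jules, Mina]
7. Warden goes to the dry ground with Bram and Ivo.  [the marsh camp: — | the dry ground: Alma, Bram, Faye, Ivo, Jules, Mina]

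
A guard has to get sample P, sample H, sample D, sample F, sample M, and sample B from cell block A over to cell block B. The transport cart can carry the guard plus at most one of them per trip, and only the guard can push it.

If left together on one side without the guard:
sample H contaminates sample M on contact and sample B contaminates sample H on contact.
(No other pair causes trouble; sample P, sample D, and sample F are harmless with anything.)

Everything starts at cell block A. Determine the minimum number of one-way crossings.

Counting alone: the guard can take at most 1 across per trip to cell block B, so moving all 6 needs at least 6 loaded trips out, with a return between consecutive ones — at least 11 crossings.
The safety rule pushes this higher. Following every safe sequence of crossings, the most of the 6 that can be at cell block B as the transport cart arrives there on crossing 11 is 5 — never all 6.
So no plan with fewer than 13 crossings exists, and this one achieves 13:
1. Guard goes to cell block B with sample H.
2. Guard goes back to cell block A alone.
3. Guard goes to cell block B with sample P.
4. Guard goes back to cell block A alone.
5. Guard goes to cell block B with sample D.
6. Guard goes back to cell block A alone.
7. Guard goes to cell block B with sample F.
8. Guard goes back to cell block A alone.
9. Guard goes to cell block B with sample M.
10. Guard goes back to cell block A with sample H.
11. Guard goes to cell block B with sample B.
12. Guard goes back to cell block A alone.
13. Guard goes to cell block B with sample H.

13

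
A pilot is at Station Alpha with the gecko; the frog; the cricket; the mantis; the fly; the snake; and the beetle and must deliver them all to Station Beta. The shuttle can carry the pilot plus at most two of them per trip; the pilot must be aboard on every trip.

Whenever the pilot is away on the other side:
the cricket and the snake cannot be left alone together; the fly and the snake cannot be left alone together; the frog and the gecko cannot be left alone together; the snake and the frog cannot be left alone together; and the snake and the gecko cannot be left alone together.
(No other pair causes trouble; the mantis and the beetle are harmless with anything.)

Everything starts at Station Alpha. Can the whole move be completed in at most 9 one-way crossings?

Counting alone: the pilot can take at most 2 across per trip to Station Beta, so moving all 7 needs at least 4 loaded trips out, with a return between consecutive ones — at least 7 crossings.
The safety rule pushes this higher. Following every safe sequence of crossings, the most of the 7 that can be at Station Beta as the shuttle arrives there on crossings 7, 9 is 5, 6 respectively — never all 7.
So the move cannot be finished within 9 crossings. (The shortest complete plan takes 11:)
1. Pilot goes to Station Beta with the gecko and the snake.
2. Pilot goes back to Station Alpha with the gecko.
3. Pilot goes to Station Beta with the cricket and the gecko.
4. Pilot goes back to Station Alpha with the snake.
5. Pilot goes to Station Beta with the fly and the frog.
6. Pilot goes back to Station Alpha with the gecko.
7. Pilot goes to Station Beta with the gecko and the mantis.
8. Pilot goes back to Station Alpha with the gecko.
9. Pilot goes to Station Beta with the beetle and the gecko.
10. Pilot goes back to Station Alpha with the gecko.
11. Pilot goes to Station Beta with the gecko and the snake.

No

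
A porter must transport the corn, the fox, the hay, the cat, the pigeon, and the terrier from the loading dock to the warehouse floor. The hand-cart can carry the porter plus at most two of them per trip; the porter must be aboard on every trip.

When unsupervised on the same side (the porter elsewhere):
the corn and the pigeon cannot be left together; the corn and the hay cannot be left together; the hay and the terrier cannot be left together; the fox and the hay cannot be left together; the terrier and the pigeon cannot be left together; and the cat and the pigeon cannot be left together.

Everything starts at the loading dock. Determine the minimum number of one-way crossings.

Counting alone: the porter can take at most 2 across per trip to the warehouse floor, so moving all 6 needs at least 3 loaded trips out, with a return between consecutive ones — at least 5 crossings.
The safety rule pushes this higher. Following every safe sequence of crossings, the most of the 6 that can be at the warehouse floor as the hand-cart arrives there on crossing 5 is 4 — never all 6.
So no plan with fewer than 7 crossings exists, and this one achieves 7:
1. Porter goes to the warehouse floor with the hay and the pigeon.  [the loading dock: the cat, the corn, the fox, the terrier | the warehouse floor: the hay, the pigeon]
2. Porter goes back to the loading dock alone.  [the loading dock: the cat, the corn, the fox, the terrier | the warehouse floor: the hay, the pigeon]
3. Porter goes to the warehouse floor with the corn and the fox.  [the loading dock: the cat, the terrier | the warehouse floor: the corn, the fox, the hay, the pigeon]
4. Porter goes back to the loading dock with the hay and the pigeon.  [the loading dock: the cat, the hay, the pigeon, the terrier | the warehouse floor: the corn, the fox]
5. Porter goes to the warehouse floor with the cat and the terrier.  [the loading dock: the hay, the pigeon | the warehouse floor: the cat, the corn, the fox, the terrier]
6. Porter goes back to the loading dock alone.  [the loading dock: the hay, the pigeon | the warehouse floor: the cat, the corn, the fox, the terrier]
7. Porter goes to the warehouse floor with the hay and the pigeon.  [the loading dock: — | the warehouse floor: the cat, the corn, the fox, the hay, the pigeon, the terrier]

7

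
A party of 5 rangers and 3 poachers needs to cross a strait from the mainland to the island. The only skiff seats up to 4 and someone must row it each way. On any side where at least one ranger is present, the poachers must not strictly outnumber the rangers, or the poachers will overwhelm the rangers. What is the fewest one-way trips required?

Counting alone: each trip to the island takes at most 4 across and each return brings at least 1 back, so after t trips out (and t−1 returns) at most 4t − (t−1) of the 8 are across; that first reaches 8 at t = 3, so at least 5 crossings are needed.
The plan below uses exactly 5 crossings, so it is optimal:
1. 2 poachers → the island.  (the mainland: 5R 1P; the island: 0R 2P)
2. 1 poacher ← the mainland.  (the mainland: 5R 2P; the island: 0R 1P)
3. 3 rangers and 1 poacher → the island.  (the mainland: 2R 1P; the island: 3R 2P)
4. 1 poacher ← the mainland.  (the mainland: 2R 2P; the island: 3R 1P)
5. 2 rangers and 2 poachers → the island.  (the mainland: 0R 0P; the island: 5R 3P)

5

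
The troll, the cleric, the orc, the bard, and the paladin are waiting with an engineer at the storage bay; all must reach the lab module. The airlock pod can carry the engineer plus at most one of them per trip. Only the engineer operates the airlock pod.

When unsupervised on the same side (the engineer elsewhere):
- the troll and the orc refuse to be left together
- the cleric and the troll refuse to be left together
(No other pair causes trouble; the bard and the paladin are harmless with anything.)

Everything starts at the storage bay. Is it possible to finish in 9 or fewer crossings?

No

Counting alone: the engineer can take at most 1 across per trip to the lab module, so moving all 5 needs at least 5 loaded trips out, with a return between consecutive ones — at least 9 crossings.
The safety rule pushes this higher. Following every safe sequence of crossings, the most of the 5 that can be at the lab module as the airlock pod arrives there on crossing 9 is 4 — never all 5.
So the move cannot be finished within 9 crossings. (The shortest complete plan takes 11:)
1. Engineer goes to the lab module with the troll.  [the storage bay: the bard, the cleric, the orc, the paladin | the lab module: the troll]
2. Engineer goes back to the storage bay alone.  [the storage bay: the bard, the cleric, the orc, the paladin | the lab module: the troll]
3. Engineer goes to the lab module with the cleric.  [the storage bay: the bard, the orc, the paladin | the lab module: the cleric, the troll]
4. Engineer goes back to the storage bay with the troll.  [the storage bay: the bard, the orc, the paladin, the troll | the lab module: the cleric]
5. Engineer goes to the lab module with the orc.  [the storage bay: the bard, the paladin, the troll | the lab module: the cleric, the orc]
6. Engineer goes back to the storage bay alone.  [the storage bay: the bard, the paladin, the troll | the lab module: the cleric, the orc]
7. Engineer goes to the lab module with the bard.  [the storage bay: the paladin, the troll | the lab module: the bard, the cleric, the orc]
8. Engineer goes back to the storage bay alone.  [the storage bay: the paladin, the troll | the lab module: the bard, the cleric, the orc]
9. Engineer goes to the lab module with the paladin.  [the storage bay: the troll | the lab module: the bard, the cleric, the orc, the paladin]
10. Engineer goes back to the storage bay alone.  [the storage bay: the troll | the lab module: the bard, the cleric, the orc, the paladin]
11. Engineer goes to the lab module with the troll.  [the storage bay: — | the lab module: the bard, the cleric, the orc, the paladin, the troll]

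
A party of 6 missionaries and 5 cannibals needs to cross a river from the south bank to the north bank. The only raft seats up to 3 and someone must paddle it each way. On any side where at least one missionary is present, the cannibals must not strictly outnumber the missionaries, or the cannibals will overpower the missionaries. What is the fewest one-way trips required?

9

Counting alone: each trip to the north bank takes at most 3 across and each return brings at least 1 back, so after t trips out (and t−1 returns) at most 3t − (t−1) of the 11 are across; that first reaches 11 at t = 5, so at least 9 crossings are needed.
The plan below uses exactly 9 crossings, so it is optimal:
1. 3 cannibals → the north bank.  (the south bank: 6M 2C; the north bank: 0M 3C)
2. 1 cannibal ← the south bank.  (the south bank: 6M 3C; the north bank: 0M 2C)
3. 3 missionaries → the north bank.  (the south bank: 3M 3C; the north bank: 3M 2C)
4. 1 missionary ← the south bank.  (the south bank: 4M 3C; the north bank: 2M 2C)
5. 2 missionaries and 1 cannibal → the north bank.  (the south bank: 2M 2C; the north bank: 4M 3C)
6. 1 missionary ← the south bank.  (the south bank: 3M 2C; the north bank: 3M 3C)
7. 2 missionaries and 1 cannibal → the north bank.  (the south bank: 1M 1C; the north bank: 5M 4C)
8. 1 missionary ← the south bank.  (the south bank: 2M 1C; the north bank: 4M 4C)
9. 2 missionaries and 1 cannibal → the north bank.  (the south bank: 0M 0C; the north bank: 6M 5C)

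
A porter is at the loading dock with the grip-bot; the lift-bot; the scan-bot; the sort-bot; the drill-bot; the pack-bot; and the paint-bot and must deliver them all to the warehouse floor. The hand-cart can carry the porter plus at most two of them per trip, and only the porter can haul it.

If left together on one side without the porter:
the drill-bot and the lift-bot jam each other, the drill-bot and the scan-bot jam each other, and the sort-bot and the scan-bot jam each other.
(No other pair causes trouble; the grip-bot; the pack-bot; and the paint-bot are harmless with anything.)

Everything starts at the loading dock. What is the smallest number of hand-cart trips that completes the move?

7

Counting alone: the porter can take at most 2 across per trip to the warehouse floor, so moving all 7 needs at least 4 loaded trips out, with a return between consecutive ones — at least 7 crossings.
The plan below uses exactly 7 crossings, so it is optimal:
1. Porter goes to the warehouse floor with the lift-bot and the scan-bot.  [the loading dock: the drill-bot, the grip-bot, the pack-bot, the paint-bot, the sort-bot | the warehouse floor: the lift-bot, the scan-bot]
2. Porter goes back to the loading dock alone.  [the loading dock: the drill-bot, the grip-bot, the pack-bot, the paint-bot, the sort-bot | the warehouse floor: the lift-bot, the scan-bot]
3. Porter goes to the warehouse floor with the grip-bot.  [the loading dock: the drill-bot, the pack-bot, the paint-bot, the sort-bot | the warehouse floor: the grip-bot, the lift-bot, the scan-bot]
4. Porter goes back to the loading dock alone.  [the loading dock: the drill-bot, the pack-bot, the paint-bot, the sort-bot | the warehouse floor: the grip-bot, the lift-bot, the scan-bot]
5. Porter goes to the warehouse floor with the pack-bot and the paint-bot.  [the loading dock: the drill-bot, the sort-bot | the warehouse floor: the grip-bot, the lift-bot, the pack-bot, the paint-bot, the scan-bot]
6. Porter goes back to the loading dock alone.  [the loading dock: the drill-bot, the sort-bot | the warehouse floor: the grip-bot, the lift-bot, the pack-bot, the paint-bot, the scan-bot]
7. Porter goes to the warehouse floor with the drill-bot and the sort-bot.  [the loading dock: — | the warehouse floor: the drill-bot, the grip-bot, the lift-bot, the pack-bot, the paint-bot, the scan-bot, the sort-bot]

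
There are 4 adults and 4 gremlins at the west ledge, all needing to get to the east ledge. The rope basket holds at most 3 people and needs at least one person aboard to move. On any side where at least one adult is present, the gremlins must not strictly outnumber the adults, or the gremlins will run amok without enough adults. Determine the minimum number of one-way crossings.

9

Counting alone: each trip to the east ledge takes at most 3 across and each return brings at least 1 back, so after t trips out (and t−1 returns) at most 3t − (t−1) of the 8 are across; that first reaches 8 at t = 4, so at least 7 crossings are needed.
The safety rule pushes this higher. Following every safe sequence of crossings, the most of the 8 that can be at the east ledge as the rope basket arrives there on crossing 7 is 7 — never all 8.
So no plan with fewer than 9 crossings exists, and this one achieves 9:
1. 2 gremlins → the east ledge.  (the west ledge: 4A 2G; the east ledge: 0A 2G)
2. 1 gremlin ← the west ledge.  (the west ledge: 4A 3G; the east ledge: 0A 1G)
3. 3 gremlins → the east ledge.  (the west ledge: 4A 0G; the east ledge: 0A 4G)
4. 1 gremlin ← the west ledge.  (the west ledge: 4A 1G; the east ledge: 0A 3G)
5. 3 adults → the east ledge.  (the west ledge: 1A 1G; the east ledge: 3A 3G)
6. 1 adult and 1 gremlin ← the west ledge.  (the west ledge: 2A 2G; the east ledge: 2A 2G)
7. 2 adults → the east ledge.  (the west ledge: 0A 2G; the east ledge: 4A 2G)
8. 1 gremlin ← the west ledge.  (the west ledge: 0A 3G; the east ledge: 4A 1G)
9. 3 gremlins → the east ledge.  (the west ledge: 0A 0G; the east ledge: 4A 4G)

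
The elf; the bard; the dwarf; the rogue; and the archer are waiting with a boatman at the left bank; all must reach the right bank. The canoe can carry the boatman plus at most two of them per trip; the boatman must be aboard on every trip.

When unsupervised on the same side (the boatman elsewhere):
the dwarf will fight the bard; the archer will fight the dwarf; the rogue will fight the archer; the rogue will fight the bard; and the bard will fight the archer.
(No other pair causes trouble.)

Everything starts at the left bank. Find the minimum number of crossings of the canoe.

7

Counting alone: the boatman can take at most 2 across per trip to the right bank, so moving all 5 needs at least 3 loaded trips out, with a return between consecutive ones — at least 5 crossings.
The safety rule pushes this higher. Following every safe sequence of crossings, the most of the 5 that can be at the right bank as the canoe arrives there on crossing 5 is 4 — never all 5.
So no plan with fewer than 7 crossings exists, and this one achieves 7:
1. Boatman goes to the right bank with the archer and the bard.  [the left bank: the dwarf, the elf, the rogue | the right bank: the archer, the bard]
2. Boatman goes back to the left bank with the bard.  [the left bank: the bard, the dwarf, the elf, the rogue | the right bank: the archer]
3. Boatman goes to the right bank with the bard and the elf.  [the left bank: the dwarf, the rogue | the right bank: the archer, the bard, the elf]
4. Boatman goes back to the left bank with the bard.  [the left bank: the bard, the dwarf, the rogue | the right bank: the archer, the elf]
5. Boatman goes to the right bank with the dwarf and the rogue.  [the left bank: the bard | the right bank: the archer, the dwarf, the elf, the rogue]
6. Boatman goes back to the left bank with the archer.  [the left bank: the archer, the bard | the right bank: the dwarf, the elf, the rogue]
7. Boatman goes to the right bank with the archer and the bard.  [the left bank: — | the right bank: the archer, the bard, the dwarf, the elf, the rogue]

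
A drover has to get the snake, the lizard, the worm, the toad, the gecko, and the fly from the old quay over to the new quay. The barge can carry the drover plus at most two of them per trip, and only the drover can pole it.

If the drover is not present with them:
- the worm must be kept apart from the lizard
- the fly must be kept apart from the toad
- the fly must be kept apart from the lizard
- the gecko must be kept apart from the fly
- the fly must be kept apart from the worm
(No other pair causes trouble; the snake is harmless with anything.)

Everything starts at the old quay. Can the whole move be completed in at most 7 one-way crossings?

No

Counting alone: the drover can take at most 2 across per trip to the new quay, so moving all 6 needs at least 3 loaded trips out, with a return between consecutive ones — at least 5 crossings.
The safety rule pushes this higher. Following every safe sequence of crossings, the most of the 6 that can be at the new quay as the barge arrives there on crossings 5, 7 is 4, 5 respectively — never all 6.
So the move cannot be finished within 7 crossings. (The shortest complete plan takes 9:)
1. Drover goes to the new quay with the fly and the lizard.  [the old quay: the gecko, the snake, the toad, the worm | the new quay: the fly, the lizard]
2. Drover goes back to the old quay with the lizard.  [the old quay: the gecko, the lizard, the snake, the toad, the worm | the new quay: the fly]
3. Drover goes to the new quay with the lizard and the snake.  [the old quay: the gecko, the toad, the worm | the new quay: the fly, the lizard, the snake]
4. Drover goes back to the old quay with the lizard.  [the old quay: the gecko, the lizard, the toad, the worm | the new quay: the fly, the snake]
5. Drover goes to the new quay with the lizard and the toad.  [the old quay: the gecko, the worm | the new quay: the fly, the lizard, the snake, the toad]
6. Drover goes back to the old quay with the fly.  [the old quay: the fly, the gecko, the worm | the new quay: the lizard, the snake, the toad]
7. Drover goes to the new quay with the gecko and the worm.  [the old quay: the fly | the new quay: the gecko, the lizard, the snake, the toad, the worm]
8. Drover goes back to the old quay with the lizard.  [the old quay: the fly, the lizard | the new quay: the gecko, the snake, the toad, the worm]
9. Drover goes to the new quay with the fly and the lizard.  [the old quay: — | the new quay: the fly, the gecko, the lizard, the snake, the toad, the worm]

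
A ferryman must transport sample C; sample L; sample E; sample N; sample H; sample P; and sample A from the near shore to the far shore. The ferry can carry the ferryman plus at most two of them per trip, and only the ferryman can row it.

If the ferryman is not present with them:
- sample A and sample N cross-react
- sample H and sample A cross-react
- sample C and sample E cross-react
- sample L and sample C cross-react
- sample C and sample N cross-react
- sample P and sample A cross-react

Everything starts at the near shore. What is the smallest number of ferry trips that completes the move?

Counting alone: the ferryman can take at most 2 across per trip to the far shore, so moving all 7 needs at least 4 loaded trips out, with a return between consecutive ones — at least 7 crossings.
The safety rule pushes this higher. Following every safe sequence of crossings, the most of the 7 that can be at the far shore as the ferry arrives there on crossing 7 is 6 — never all 7.
So no plan with fewer than 9 crossings exists, and this one achieves 9:
1. Ferryman goes to the far shore with sample A and sample C.  [the near shore: sample E, sample H, sample L, sample N, sample P | the far shore: sample A, sample C]
2. Ferryman goes back to the near shore alone.  [the near shore: sample E, sample H, sample L, sample N, sample P | the far shore: sample A, sample C]
3. Ferryman goes to the far shore with sample L.  [the near shore: sample E, sample H, sample N, sample P | the far shore: sample A, sample C, sample L]
4. Ferryman goes back to the near shore with sample C.  [the near shore: sample C, sample E, sample H, sample N, sample P | the far shore: sample A, sample L]
5. Ferryman goes to the far shore with sample E and sample N.  [the near shore: sample C, sample H, sample P | the far shore: sample A, sample E, sample L, sample N]
6. Ferryman goes back to the near shore with sample A.  [the near shore: sample A, sample C, sample H, sample P | the far shore: sample E, sample L, sample N]
7. Ferryman goes to the far shore with sample H and sample P.  [the near shore: sample A, sample C | the far shore: sample E, sample H, sample L, sample N, sample P]
8. Ferryman goes back to the near shore alone.  [the near shore: sample A, sample C | the far shore: sample E, sample H, sample L, sample N, sample P]
9. Ferryman goes to the far shore with sample A and sample C.  [the near shore: — | the far shore: sample A, sample C, sample E, sample H, sample L, sample N, sample P]

9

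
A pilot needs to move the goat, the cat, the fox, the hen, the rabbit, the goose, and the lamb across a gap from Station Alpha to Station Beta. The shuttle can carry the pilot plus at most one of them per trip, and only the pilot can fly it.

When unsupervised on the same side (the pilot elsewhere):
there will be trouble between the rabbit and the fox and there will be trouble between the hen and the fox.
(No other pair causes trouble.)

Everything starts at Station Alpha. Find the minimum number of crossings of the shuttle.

Counting alone: the pilot can take at most 1 across per trip to Station Beta, so moving all 7 needs at least 7 loaded trips out, with a return between consecutive ones — at least 13 crossings.
The safety rule pushes this higher. Following every safe sequence of crossings, the most of the 7 that can be at Station Beta as the shuttle arrives there on crossing 13 is 6 — never all 7.
So no plan with fewer than 15 crossings exists, and this one achieves 15:
1. Pilot goes to Station Beta with the fox.
2. Pilot goes back to Station Alpha alone.
3. Pilot goes to Station Beta with the goat.
4. Pilot goes back to Station Alpha alone.
5. Pilot goes to Station Beta with the cat.
6. Pilot goes back to Station Alpha alone.
7. Pilot goes to Station Beta with the hen.
8. Pilot goes back to Station Alpha with the fox.
9. Pilot goes to Station Beta with the rabbit.
10. Pilot goes back to Station Alpha alone.
11. Pilot goes to Station Beta with the goose.
12. Pilot goes back to Station Alpha alone.
13. Pilot goes to Station Beta with the lamb.
14. Pilot goes back to Station Alpha alone.
15. Pilot goes to Station Beta with the fox.

15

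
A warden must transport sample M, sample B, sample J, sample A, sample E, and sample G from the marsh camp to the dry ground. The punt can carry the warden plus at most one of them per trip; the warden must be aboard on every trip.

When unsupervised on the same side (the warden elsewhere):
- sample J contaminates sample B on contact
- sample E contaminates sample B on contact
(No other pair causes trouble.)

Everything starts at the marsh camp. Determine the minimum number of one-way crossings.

Counting alone: the warden can take at most 1 across per trip to the dry ground, so moving all 6 needs at least 6 loaded trips out, with a return between consecutive ones — at least 11 crossings.
The safety rule pushes this higher. Following every safe sequence of crossings, the most of the 6 that can be at the dry ground as the punt arrives there on crossing 11 is 5 — never all 6.
So no plan with fewer than 13 crossings exists, and this one achieves 13:
1. Warden goes to the dry ground with sample B.  [the marsh camp: sample A, sample E, sample G, sample J, sample M | the dry ground: sample B]
2. Warden goes back to the marsh camp alone.  [the marsh camp: sample A, sample E, sample G, sample J, sample M | the dry ground: sample B]
3. Warden goes to the dry ground with sample M.  [the marsh camp: sample A, sample E, sample G, sample J | the dry ground: sample B, sample M]
4. Warden goes back to the marsh camp alone.  [the marsh camp: sample A, sample E, sample G, sample J | the dry ground: sample B, sample M]
5. Warden goes to the dry ground with sample J.  [the marsh camp: sample A, sample E, sample G | the dry ground: sample B, sample J, sample M]
6. Warden goes back to the marsh camp with sample B.  [the marsh camp: sample A, sample B, sample E, sample G | the dry ground: sample J, sample M]
7. Warden goes to the dry ground with sample E.  [the marsh camp: sample A, sample B, sample G | the dry ground: sample E, sample J, sample M]
8. Warden goes back to the marsh camp alone.  [the marsh camp: sample A, sample B, sample G | the dry ground: sample E, sample J, sample M]
9. Warden goes to the dry ground with sample A.  [the marsh camp: sample B, sample G | the dry ground: sample A, sample E, sample J, sample M]
10. Warden goes back to the marsh camp alone.  [the marsh camp: sample B, sample G | the dry ground: sample A, sample E, sample J, sample M]
11. Warden goes to the dry ground with sample G.  [the marsh camp: sample B | the dry ground: sample A, sample E, sample G, sample J, sample M]
12. Warden goes back to the marsh camp alone.  [the marsh camp: sample B | the dry ground: sample A, sample E, sample G, sample J, sample M]
13. Warden goes to the dry ground with sample B.  [the marsh camp: — | the dry ground: sample A, sample B, sample E, sample G, sample J, sample M]

13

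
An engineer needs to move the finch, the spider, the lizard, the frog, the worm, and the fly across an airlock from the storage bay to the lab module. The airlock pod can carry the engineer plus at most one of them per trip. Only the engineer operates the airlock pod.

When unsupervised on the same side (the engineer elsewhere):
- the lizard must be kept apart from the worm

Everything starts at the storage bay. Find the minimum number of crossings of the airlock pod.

Counting alone: the engineer can take at most 1 across per trip to the lab module, so moving all 6 needs at least 6 loaded trips out, with a return between consecutive ones — at least 11 crossings.
The plan below uses exactly 11 crossings, so it is optimal:
1. Engineer goes to the lab module with the lizard.  [the storage bay: the finch, the fly, the frog, the spider, the worm | the lab module: the lizard]
2. Engineer goes back to the storage bay alone.  [the storage bay: the finch, the fly, the frog, the spider, the worm | the lab module: the lizard]
3. Engineer goes to the lab module with the finch.  [the storage bay: the fly, the frog, the spider, the worm | the lab module: the finch, the lizard]
4. Engineer goes back to the storage bay alone.  [the storage bay: the fly, the frog, the spider, the worm | the lab module: the finch, the lizard]
5. Engineer goes to the lab module with the spider.  [the storage bay: the fly, the frog, the worm | the lab module: the finch, the lizard, the spider]
6. Engineer goes back to the storage bay alone.  [the storage bay: the fly, the frog, the worm | the lab module: the finch, the lizard, the spider]
7. Engineer goes to the lab module with the frog.  [the storage bay: the fly, the worm | the lab module: the finch, the frog, the lizard, the spider]
8. Engineer goes back to the storage bay alone.  [the storage bay: the fly, the worm | the lab module: the finch, the frog, the lizard, the spider]
9. Engineer goes to the lab module with the fly.  [the storage bay: the worm | the lab module: the finch, the fly, the frog, the lizard, the spider]
10. Engineer goes back to the storage bay alone.  [the storage bay: the worm | the lab module: the finch, the fly, the frog, the lizard, the spider]
11. Engineer goes to the lab module with the worm.  [the storage bay: — | the lab module: the finch, the fly, the frog, the lizard, the spider, the worm]

11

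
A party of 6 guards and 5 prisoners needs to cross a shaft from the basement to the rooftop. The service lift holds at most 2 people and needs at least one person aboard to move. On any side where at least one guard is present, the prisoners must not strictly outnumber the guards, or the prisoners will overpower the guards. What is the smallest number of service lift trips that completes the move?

Counting alone: each trip to the rooftop takes at most 2 across and each return brings at least 1 back, so after t trips out (and t−1 returns) at most 2t − (t−1) of the 11 are across; that first reaches 11 at t = 10, so at least 19 crossings are needed.
The plan below uses exactly 19 crossings, so it is optimal:
1. 2 prisoners → the rooftop.  (the basement: 6G 3P; the rooftop: 0G 2P)
2. 1 prisoner ← the basement.  (the basement: 6G 4P; the rooftop: 0G 1P)
3. 2 prisoners → the rooftop.  (the basement: 6G 2P; the rooftop: 0G 3P)
4. 1 prisoner ← the basement.  (the basement: 6G 3P; the rooftop: 0G 2P)
5. 2 guards → the rooftop.  (the basement: 4G 3P; the rooftop: 2G 2P)
6. 1 prisoner ← the basement.  (the basement: 4G 4P; the rooftop: 2G 1P)
7. 1 guard and 1 prisoner → the rooftop.  (the basement: 3G 3P; the rooftop: 3G 2P)
8. 1 guard ← the basement.  (the basement: 4G 3P; the rooftop: 2G 2P)
9. 1 guard and 1 prisoner → the rooftop.  (the basement: 3G 2P; the rooftop: 3G 3P)
10. 1 prisoner ← the basement.  (the basement: 3G 3P; the rooftop: 3G 2P)
11. 1 guard and 1 prisoner → the rooftop.  (the basement: 2G 2P; the rooftop: 4G 3P)
12. 1 guard ← the basement.  (the basement: 3G 2P; the rooftop: 3G 3P)
13. 1 guard and 1 prisoner → the rooftop.  (the basement: 2G 1P; the rooftop: 4G 4P)
14. 1 prisoner ← the basement.  (the basement: 2G 2P; the rooftop: 4G 3P)
15. 1 guard and 1 prisoner → the rooftop.  (the basement: 1G 1P; the rooftop: 5G 4P)
16. 1 guard ← the basement.  (the basement: 2G 1P; the rooftop: 4G 4P)
17. 1 guard and 1 prisoner → the rooftop.  (the basement: 1G 0P; the rooftop: 5G 5P)
18. 1 prisoner ← the basement.  (the basement: 1G 1P; the rooftop: 5G 4P)
19. 1 guard and 1 prisoner → the rooftop.  (the basement: 0G 0P; the rooftop: 6G 5P)

19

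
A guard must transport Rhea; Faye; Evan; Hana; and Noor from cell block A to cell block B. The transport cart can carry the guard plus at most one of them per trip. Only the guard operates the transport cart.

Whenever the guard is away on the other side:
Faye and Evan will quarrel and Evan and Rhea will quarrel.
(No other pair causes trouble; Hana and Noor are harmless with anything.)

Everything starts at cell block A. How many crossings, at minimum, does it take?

11

Counting alone: the guard can take at most 1 across per trip to cell block B, so moving all 5 needs at least 5 loaded trips out, with a return between consecutive ones — at least 9 crossings.
The safety rule pushes this higher. Following every safe sequence of crossings, the most of the 5 that can be at cell block B as the transport cart arrives there on crossing 9 is 4 — never all 5.
So no plan with fewer than 11 crossings exists, and this one achieves 11:
1. Guard goes to cell block B with Evan.  [cell block A: Faye, Hana, Noor, Rhea | cell block B: Evan]
2. Guard goes back to cell block A alone.  [cell block A: Faye, Hana, Noor, Rhea | cell block B: Evan]
3. Guard goes to cell block B with Rhea.  [cell block A: Faye, Hana, Noor | cell block B: Evan, Rhea]
4. Guard goes back to cell block A with Evan.  [cell block A: Evan, Faye, Hana, Noor | cell block B: Rhea]
5. Guard goes to cell block B with Faye.  [cell block A: Evan, Hana, Noor | cell block B: Faye, Rhea]
6. Guard goes back to cell block A alone.  [cell block A: Evan, Hana, Noor | cell block B: Faye, Rhea]
7. Guard goes to cell block B with Hana.  [cell block A: Evan, Noor | cell block B: Faye, Hana, Rhea]
8. Guard goes back to cell block A alone.  [cell block A: Evan, Noor | cell block B: Faye, Hana, Rhea]
9. Guard goes to cell block B with Noor.  [cell block A: Evan | cell block B: Faye, Hana, Noor, Rhea]
10. Guard goes back to cell block A alone.  [cell block A: Evan | cell block B: Faye, Hana, Noor, Rhea]
11. Guard goes to cell block B with Evan.  [cell block A: — | cell block B: Evan, Faye, Hana, Noor, Rhea]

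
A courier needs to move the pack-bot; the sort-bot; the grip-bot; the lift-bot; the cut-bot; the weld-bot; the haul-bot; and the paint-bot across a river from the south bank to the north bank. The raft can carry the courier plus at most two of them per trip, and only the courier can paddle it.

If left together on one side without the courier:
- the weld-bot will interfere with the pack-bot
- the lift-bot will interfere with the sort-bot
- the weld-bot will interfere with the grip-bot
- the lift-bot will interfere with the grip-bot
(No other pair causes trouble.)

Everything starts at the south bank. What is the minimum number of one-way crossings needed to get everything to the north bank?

9

Counting alone: the courier can take at most 2 across per trip to the north bank, so moving all 8 needs at least 4 loaded trips out, with a return between consecutive ones — at least 7 crossings.
The safety rule pushes this higher. Following every safe sequence of crossings, the most of the 8 that can be at the north bank as the raft arrives there on crossing 7 is 7 — never all 8.
So no plan with fewer than 9 crossings exists, and this one achieves 9:
1. Courier goes to the north bank with the lift-bot and the weld-bot.
2. Courier goes back to the south bank alone.
3. Courier goes to the north bank with the pack-bot and the sort-bot.
4. Courier goes back to the south bank with the lift-bot and the weld-bot.
5. Courier goes to the north bank with the cut-bot and the grip-bot.
6. Courier goes back to the south bank alone.
7. Courier goes to the north bank with the haul-bot and the paint-bot.
8. Courier goes back to the south bank alone.
9. Courier goes to the north bank with the lift-bot and the weld-bot.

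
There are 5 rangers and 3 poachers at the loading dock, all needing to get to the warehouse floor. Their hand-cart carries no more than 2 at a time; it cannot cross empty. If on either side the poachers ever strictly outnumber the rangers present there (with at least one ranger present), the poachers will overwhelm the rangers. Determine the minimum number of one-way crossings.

13

Counting alone: each trip to the warehouse floor takes at most 2 across and each return brings at least 1 back, so after t trips out (and t−1 returns) at most 2t − (t−1) of the 8 are across; that first reaches 8 at t = 7, so at least 13 crossings are needed.
The plan below uses exactly 13 crossings, so it is optimal:
1. 2 poachers → the warehouse floor.  (the loading dock: 5R 1P; the warehouse floor: 0R 2P)
2. 1 poacher ← the loading dock.  (the loading dock: 5R 2P; the warehouse floor: 0R 1P)
3. 2 poachers → the warehouse floor.  (the loading dock: 5R 0P; the warehouse floor: 0R 3P)
4. 1 poacher ← the loading dock.  (the loading dock: 5R 1P; the warehouse floor: 0R 2P)
5. 2 rangers → the warehouse floor.  (the loading dock: 3R 1P; the warehouse floor: 2R 2P)
6. 1 poacher ← the loading dock.  (the loading dock: 3R 2P; the warehouse floor: 2R 1P)
7. 1 ranger and 1 poacher → the warehouse floor.  (the loading dock: 2R 1P; the warehouse floor: 3R 2P)
8. 1 poacher ← the loading dock.  (the loading dock: 2R 2P; the warehouse floor: 3R 1P)
9. 2 poachers → the warehouse floor.  (the loading dock: 2R 0P; the warehouse floor: 3R 3P)
10. 1 poacher ← the loading dock.  (the loading dock: 2R 1P; the warehouse floor: 3R 2P)
11. 1 ranger and 1 poacher → the warehouse floor.  (the loading dock: 1R 0P; the warehouse floor: 4R 3P)
12. 1 poacher ← the loading dock.  (the loading dock: 1R 1P; the warehouse floor: 4R 2P)
13. 1 ranger and 1 poacher → the warehouse floor.  (the loading dock: 0R 0P; the warehouse floor: 5R 3P)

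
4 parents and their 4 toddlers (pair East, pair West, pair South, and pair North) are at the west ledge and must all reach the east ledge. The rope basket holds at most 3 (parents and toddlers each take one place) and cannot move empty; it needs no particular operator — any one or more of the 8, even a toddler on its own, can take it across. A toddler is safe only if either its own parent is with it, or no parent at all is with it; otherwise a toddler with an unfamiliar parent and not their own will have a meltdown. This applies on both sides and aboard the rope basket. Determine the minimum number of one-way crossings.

9

Counting alone: each trip to the east ledge takes at most 3 across and each return brings at least 1 back, so after t trips out (and t−1 returns) at most 3t − (t−1) of the 8 are across; that first reaches 8 at t = 4, so at least 7 crossings are needed.
The safety rule pushes this higher. Following every safe sequence of crossings, the most of the 8 that can be at the east ledge as the rope basket arrives there on crossing 7 is 7 — never all 8.
So no plan with fewer than 9 crossings exists, and this one achieves 9:
1. parent East and toddler East cross → the east ledge.
2. parent East crosses ← the west ledge.
3. parent East, parent West, and toddler West cross → the east ledge.
4. parent East and toddler East cross ← the west ledge.
5. parent East, parent North, and parent South cross → the east ledge.
6. toddler West crosses ← the west ledge.
7. toddler East and toddler West cross → the east ledge.
8. toddler East crosses ← the west ledge.
9. toddler East, toddler North, and toddler South cross → the east ledge.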